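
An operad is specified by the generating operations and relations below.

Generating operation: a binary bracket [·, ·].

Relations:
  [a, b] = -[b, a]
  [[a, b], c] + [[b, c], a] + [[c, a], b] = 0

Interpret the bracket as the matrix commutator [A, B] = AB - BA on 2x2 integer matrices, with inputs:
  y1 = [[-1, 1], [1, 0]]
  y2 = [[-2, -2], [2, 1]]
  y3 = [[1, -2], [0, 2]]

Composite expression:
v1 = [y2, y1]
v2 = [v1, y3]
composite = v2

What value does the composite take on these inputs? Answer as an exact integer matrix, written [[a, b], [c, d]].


[[2, 11], [-1, -2]]

[y2, y1] = [[-4, -5], [1, 4]]
[[y2, y1], y3] = [[2, 11], [-1, -2]]


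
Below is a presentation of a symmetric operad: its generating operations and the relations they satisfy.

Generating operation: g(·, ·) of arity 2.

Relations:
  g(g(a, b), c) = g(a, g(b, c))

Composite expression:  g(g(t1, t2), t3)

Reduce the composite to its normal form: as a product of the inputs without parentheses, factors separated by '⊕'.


t1 ⊕ t2 ⊕ t3

Under associativity of g, the answer is the t's in reading order.
g(t1, t2) linearizes to t1 ⊕ t2
g(g(t1, t2), t3) linearizes to t1 ⊕ t2 ⊕ t3


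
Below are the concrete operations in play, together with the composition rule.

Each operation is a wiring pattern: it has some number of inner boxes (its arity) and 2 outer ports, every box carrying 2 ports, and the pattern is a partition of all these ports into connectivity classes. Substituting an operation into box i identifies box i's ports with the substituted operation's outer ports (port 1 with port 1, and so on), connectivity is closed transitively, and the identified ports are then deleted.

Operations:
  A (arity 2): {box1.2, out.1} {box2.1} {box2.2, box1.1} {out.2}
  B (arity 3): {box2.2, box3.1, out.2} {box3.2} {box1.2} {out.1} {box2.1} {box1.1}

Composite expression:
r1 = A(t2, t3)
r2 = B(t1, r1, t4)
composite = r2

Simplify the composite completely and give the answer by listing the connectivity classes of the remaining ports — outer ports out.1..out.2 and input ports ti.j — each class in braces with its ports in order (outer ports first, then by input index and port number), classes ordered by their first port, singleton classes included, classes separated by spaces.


{out.1} {out.2, t4.1} {t1.1} {t1.2} {t2.1, t3.2} {t2.2} {t3.1} {t4.2}

Substituting into B glues patterns; closure does the rest.
the subtree at A composes to {out.1, t2.2} {out.2} {t2.1, t3.2} {t3.1} on (t2, t3); out.j = own outer ports
the subtree at B composes to {out.1} {out.2, t4.1} {t1.1} {t1.2} {t2.1, t3.2} {t2.2} {t3.1} {t4.2} on (t1, t2, t3, t4); out.j = own outer ports


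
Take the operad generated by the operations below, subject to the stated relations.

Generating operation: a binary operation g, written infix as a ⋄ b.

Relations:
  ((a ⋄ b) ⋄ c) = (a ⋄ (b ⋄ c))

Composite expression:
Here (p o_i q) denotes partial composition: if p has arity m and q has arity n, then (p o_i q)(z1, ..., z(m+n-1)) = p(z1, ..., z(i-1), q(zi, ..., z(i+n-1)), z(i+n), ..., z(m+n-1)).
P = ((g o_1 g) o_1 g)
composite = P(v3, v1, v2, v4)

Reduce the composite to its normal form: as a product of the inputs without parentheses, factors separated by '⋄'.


v3 ⋄ v1 ⋄ v2 ⋄ v4

Under associativity of g, the answer is the v's in reading order.
(v3 ⋄ v1) linearizes to v3 ⋄ v1
((v3 ⋄ v1) ⋄ v2) linearizes to v3 ⋄ v1 ⋄ v2
(((v3 ⋄ v1) ⋄ v2) ⋄ v4) linearizes to v3 ⋄ v1 ⋄ v2 ⋄ v4


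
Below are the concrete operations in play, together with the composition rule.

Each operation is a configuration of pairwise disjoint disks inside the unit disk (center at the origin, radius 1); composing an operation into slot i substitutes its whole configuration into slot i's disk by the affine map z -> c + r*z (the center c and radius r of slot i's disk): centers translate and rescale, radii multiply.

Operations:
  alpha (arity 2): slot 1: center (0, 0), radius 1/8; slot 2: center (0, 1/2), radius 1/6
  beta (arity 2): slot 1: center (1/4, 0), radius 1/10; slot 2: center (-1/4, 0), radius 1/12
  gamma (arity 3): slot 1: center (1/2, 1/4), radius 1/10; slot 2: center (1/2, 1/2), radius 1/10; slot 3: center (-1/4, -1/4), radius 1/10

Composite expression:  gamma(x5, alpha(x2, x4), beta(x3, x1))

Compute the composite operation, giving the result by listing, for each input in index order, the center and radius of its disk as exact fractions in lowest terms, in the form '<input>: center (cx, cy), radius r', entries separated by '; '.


x1: center (-11/40, -1/4), radius 1/120; x2: center (1/2, 1/2), radius 1/80; x3: center (-9/40, -1/4), radius 1/100; x4: center (1/2, 11/20), radius 1/60; x5: center (1/2, 1/4), radius 1/10


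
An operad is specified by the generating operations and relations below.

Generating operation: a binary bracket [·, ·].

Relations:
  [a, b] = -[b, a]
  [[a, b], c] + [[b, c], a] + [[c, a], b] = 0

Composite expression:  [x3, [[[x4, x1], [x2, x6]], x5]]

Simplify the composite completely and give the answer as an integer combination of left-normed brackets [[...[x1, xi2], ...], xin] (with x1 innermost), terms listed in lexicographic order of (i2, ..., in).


[[[[[x1, x4], x2], x6], x5], x3] - [[[[[x1, x4], x6], x2], x5], x3]

Left-normed coefficients sit on the x1-initial expansion words.
Composite bracket: [x3, [[[x4, x1], [x2, x6]], x5]]
The bracket unfolds into 32 signed words via [a, b] = ab - ba (2^5 = 32).
Words beginning with x1 determine it all:
  from x1x4x2x6x5x3, sign +1: term +[[[[[x1, x4], x2], x6], x5], x3]
  from x1x4x6x2x5x3, sign -1: term -[[[[[x1, x4], x6], x2], x5], x3]


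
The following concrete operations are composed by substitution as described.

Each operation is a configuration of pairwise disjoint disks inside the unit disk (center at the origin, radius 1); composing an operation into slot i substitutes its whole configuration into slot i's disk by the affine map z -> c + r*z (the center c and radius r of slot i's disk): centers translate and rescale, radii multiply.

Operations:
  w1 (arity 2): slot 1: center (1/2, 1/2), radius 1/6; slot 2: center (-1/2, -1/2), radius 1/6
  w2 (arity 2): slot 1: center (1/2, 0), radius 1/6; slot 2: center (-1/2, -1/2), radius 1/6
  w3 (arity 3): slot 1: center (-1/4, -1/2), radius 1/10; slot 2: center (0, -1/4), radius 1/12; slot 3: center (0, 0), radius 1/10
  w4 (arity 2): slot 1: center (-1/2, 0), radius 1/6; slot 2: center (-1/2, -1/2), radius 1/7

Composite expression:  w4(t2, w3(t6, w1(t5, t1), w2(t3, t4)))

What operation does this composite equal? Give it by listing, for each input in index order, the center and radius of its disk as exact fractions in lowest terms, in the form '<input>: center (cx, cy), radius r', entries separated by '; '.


t1: center (-85/168, -13/24), radius 1/504; t2: center (-1/2, 0), radius 1/6; t3: center (-69/140, -1/2), radius 1/420; t4: center (-71/140, -71/140), radius 1/420; t5: center (-83/168, -89/168), radius 1/504; t6: center (-15/28, -4/7), radius 1/70

Each t-disk chains the slot maps above it in w4; radii multiply.
for t2, the 1-step affine chain lands on center (-1/2, 0), radius 1/6
for t6, the 2-step affine chain lands on center (-15/28, -4/7), radius 1/70
for t5, the 3-step affine chain lands on center (-83/168, -89/168), radius 1/504
for t1, the 3-step affine chain lands on center (-85/168, -13/24), radius 1/504
for t3, the 3-step affine chain lands on center (-69/140, -1/2), radius 1/420
for t4, the 3-step affine chain lands on center (-71/140, -71/140), radius 1/420


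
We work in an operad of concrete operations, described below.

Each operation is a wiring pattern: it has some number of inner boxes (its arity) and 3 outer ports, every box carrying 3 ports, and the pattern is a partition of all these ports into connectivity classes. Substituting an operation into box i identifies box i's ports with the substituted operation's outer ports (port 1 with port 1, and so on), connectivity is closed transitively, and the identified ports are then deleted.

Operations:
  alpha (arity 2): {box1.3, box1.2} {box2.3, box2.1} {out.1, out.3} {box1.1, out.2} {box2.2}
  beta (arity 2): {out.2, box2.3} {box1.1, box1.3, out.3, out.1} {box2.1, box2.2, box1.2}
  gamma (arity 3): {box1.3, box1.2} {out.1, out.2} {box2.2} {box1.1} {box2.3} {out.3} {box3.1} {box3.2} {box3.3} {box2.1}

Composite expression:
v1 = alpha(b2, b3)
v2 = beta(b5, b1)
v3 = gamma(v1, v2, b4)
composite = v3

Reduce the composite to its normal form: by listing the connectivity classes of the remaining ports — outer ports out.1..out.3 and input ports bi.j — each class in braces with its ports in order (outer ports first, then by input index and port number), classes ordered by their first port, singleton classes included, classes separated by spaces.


{out.1, out.2} {out.3} {b1.1, b1.2, b5.2} {b1.3} {b2.1} {b2.2, b2.3} {b3.1, b3.3} {b3.2} {b4.1} {b4.2} {b4.3} {b5.1, b5.3}

Treat the ports identified at gamma as solder joints: merge, then drop.
through alpha, on inputs (b2, b3): {out.1, out.3} {out.2, b2.1} {b2.2, b2.3} {b3.1, b3.3} {b3.2} (out.j = stage outer ports)
through beta, on inputs (b5, b1): {out.1, out.3, b5.1, b5.3} {out.2, b1.3} {b1.1, b1.2, b5.2} (out.j = stage outer ports)
through gamma, on inputs (b2, b3, b5, b1, b4): {out.1, out.2} {out.3} {b1.1, b1.2, b5.2} {b1.3} {b2.1} {b2.2, b2.3} {b3.1, b3.3} {b3.2} {b4.1} {b4.2} {b4.3} {b5.1, b5.3} (out.j = stage outer ports)


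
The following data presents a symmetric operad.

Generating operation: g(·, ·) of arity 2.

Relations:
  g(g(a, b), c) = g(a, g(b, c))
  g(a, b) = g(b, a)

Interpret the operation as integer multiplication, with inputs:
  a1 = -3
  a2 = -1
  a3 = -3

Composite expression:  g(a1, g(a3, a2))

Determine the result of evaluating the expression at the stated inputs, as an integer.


g(a3, a2) = 3
g(a1, g(a3, a2)) = -9

-9


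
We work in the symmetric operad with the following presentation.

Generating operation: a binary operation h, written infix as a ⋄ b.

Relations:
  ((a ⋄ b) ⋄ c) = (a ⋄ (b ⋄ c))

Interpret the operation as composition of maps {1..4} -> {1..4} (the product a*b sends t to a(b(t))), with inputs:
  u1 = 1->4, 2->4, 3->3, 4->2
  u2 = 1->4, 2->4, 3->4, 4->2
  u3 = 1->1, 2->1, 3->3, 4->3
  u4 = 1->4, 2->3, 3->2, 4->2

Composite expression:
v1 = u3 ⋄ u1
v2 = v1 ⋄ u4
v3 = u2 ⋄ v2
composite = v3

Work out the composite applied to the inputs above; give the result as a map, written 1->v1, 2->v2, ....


(u3 ⋄ u1) = 1->3, 2->3, 3->3, 4->1
((u3 ⋄ u1) ⋄ u4) = 1->1, 2->3, 3->3, 4->3
(u2 ⋄ ((u3 ⋄ u1) ⋄ u4)) = 1->4, 2->4, 3->4, 4->4

1->4, 2->4, 3->4, 4->4


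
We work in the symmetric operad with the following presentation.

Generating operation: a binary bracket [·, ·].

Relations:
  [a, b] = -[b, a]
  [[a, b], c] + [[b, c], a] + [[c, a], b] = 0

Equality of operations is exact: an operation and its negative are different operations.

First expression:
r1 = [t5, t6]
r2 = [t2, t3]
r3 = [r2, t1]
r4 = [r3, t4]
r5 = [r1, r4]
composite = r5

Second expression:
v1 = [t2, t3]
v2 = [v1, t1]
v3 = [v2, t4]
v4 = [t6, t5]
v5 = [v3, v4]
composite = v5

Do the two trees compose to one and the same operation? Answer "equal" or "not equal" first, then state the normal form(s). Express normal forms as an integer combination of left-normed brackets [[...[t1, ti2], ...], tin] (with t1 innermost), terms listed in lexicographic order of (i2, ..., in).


Reducing the first expression gives [[[[[t1, t2], t3], t4], t5], t6] - [[[[[t1, t2], t3], t4], t6], t5] - [[[[[t1, t3], t2], t4], t5], t6] + [[[[[t1, t3], t2], t4], t6], t5]
Reducing the second expression gives [[[[[t1, t2], t3], t4], t5], t6] - [[[[[t1, t2], t3], t4], t6], t5] - [[[[[t1, t3], t2], t4], t5], t6] + [[[[[t1, t3], t2], t4], t6], t5]
Same normal form: equal.

equal — both sides give [[[[[t1, t2], t3], t4], t5], t6] - [[[[[t1, t2], t3], t4], t6], t5] - [[[[[t1, t3], t2], t4], t5], t6] + [[[[[t1, t3], t2], t4], t6], t5]


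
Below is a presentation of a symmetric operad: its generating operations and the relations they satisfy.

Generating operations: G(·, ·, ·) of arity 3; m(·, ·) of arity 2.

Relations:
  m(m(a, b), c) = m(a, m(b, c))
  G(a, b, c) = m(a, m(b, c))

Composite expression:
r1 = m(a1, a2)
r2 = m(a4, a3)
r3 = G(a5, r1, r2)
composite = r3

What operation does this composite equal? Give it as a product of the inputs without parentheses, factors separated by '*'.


Every regrouping of G is equal, so read the a-inputs in written order.
m(a1, a2) flattens to a1 * a2
m(a4, a3) flattens to a4 * a3
G(a5, m(a1, a2), m(a4, a3)) flattens to a5 * a1 * a2 * a4 * a3

a5 * a1 * a2 * a4 * a3


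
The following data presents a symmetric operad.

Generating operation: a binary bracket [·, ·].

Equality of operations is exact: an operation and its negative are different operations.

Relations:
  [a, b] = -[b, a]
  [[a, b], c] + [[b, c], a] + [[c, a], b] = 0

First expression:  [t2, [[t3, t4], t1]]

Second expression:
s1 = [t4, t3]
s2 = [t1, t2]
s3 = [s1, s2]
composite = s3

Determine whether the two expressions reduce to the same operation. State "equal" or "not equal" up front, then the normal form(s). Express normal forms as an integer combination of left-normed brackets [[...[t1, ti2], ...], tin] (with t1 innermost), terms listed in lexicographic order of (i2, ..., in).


not equal; first: [[[t1, t3], t4], t2] - [[[t1, t4], t3], t2]; second: [[[t1, t2], t3], t4] - [[[t1, t2], t4], t3]

The first expression reduces to [[[t1, t3], t4], t2] - [[[t1, t4], t3], t2]
The second expression reduces to [[[t1, t2], t3], t4] - [[[t1, t2], t4], t3]
No match — not equal.


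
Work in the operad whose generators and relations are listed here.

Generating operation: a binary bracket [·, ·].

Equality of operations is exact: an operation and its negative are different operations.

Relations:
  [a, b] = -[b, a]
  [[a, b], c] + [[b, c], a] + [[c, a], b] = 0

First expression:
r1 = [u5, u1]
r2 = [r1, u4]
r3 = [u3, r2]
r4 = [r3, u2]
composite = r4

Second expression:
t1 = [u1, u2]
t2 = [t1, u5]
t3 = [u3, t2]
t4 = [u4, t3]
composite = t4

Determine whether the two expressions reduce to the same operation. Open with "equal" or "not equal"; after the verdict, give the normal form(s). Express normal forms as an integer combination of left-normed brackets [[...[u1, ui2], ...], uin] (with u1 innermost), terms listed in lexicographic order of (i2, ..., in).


not equal — first [[[[u1, u5], u4], u3], u2], second [[[[u1, u2], u5], u3], u4]

The first composite normalizes to [[[[u1, u5], u4], u3], u2]
The second composite normalizes to [[[[u1, u2], u5], u3], u4]
Distinct normal forms: not equal.


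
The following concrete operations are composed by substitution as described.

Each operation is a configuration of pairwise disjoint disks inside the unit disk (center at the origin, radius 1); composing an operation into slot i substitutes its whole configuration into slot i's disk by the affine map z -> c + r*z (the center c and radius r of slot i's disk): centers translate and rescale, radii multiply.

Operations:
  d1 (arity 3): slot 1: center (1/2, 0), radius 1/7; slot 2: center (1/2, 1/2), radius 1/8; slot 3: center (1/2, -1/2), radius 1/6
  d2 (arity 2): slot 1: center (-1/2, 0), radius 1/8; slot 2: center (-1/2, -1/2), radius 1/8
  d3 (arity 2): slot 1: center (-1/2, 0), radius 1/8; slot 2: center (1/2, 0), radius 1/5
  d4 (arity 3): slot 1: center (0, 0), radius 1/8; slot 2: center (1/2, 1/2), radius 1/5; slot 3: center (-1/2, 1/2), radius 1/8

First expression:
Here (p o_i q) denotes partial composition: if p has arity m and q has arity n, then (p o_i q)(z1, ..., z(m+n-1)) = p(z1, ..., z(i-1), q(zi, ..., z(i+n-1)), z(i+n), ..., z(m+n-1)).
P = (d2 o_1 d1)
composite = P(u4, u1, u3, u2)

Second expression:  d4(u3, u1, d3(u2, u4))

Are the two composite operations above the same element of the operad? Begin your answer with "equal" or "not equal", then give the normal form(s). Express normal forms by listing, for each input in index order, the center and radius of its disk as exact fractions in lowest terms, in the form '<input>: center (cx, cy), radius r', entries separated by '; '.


not equal — first u1: center (-7/16, 1/16), radius 1/64; u2: center (-1/2, -1/2), radius 1/8; u3: center (-7/16, -1/16), radius 1/48; u4: center (-7/16, 0), radius 1/56, second u1: center (1/2, 1/2), radius 1/5; u2: center (-9/16, 1/2), radius 1/64; u3: center (0, 0), radius 1/8; u4: center (-7/16, 1/2), radius 1/40


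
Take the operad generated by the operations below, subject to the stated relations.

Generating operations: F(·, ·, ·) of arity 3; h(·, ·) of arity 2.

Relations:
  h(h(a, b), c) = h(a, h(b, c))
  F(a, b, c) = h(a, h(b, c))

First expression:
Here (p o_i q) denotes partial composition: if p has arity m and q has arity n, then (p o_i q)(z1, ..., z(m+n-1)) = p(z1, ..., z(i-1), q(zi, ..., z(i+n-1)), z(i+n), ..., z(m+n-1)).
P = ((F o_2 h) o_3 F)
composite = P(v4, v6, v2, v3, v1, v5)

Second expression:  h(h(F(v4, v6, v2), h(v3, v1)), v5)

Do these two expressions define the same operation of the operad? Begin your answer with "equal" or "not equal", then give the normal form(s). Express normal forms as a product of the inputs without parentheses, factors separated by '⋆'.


equal; the common form is v4 ⋆ v6 ⋆ v2 ⋆ v3 ⋆ v1 ⋆ v5

The first expression reduces to v4 ⋆ v6 ⋆ v2 ⋆ v3 ⋆ v1 ⋆ v5
The second expression reduces to v4 ⋆ v6 ⋆ v2 ⋆ v3 ⋆ v1 ⋆ v5
The normal forms match — equal.


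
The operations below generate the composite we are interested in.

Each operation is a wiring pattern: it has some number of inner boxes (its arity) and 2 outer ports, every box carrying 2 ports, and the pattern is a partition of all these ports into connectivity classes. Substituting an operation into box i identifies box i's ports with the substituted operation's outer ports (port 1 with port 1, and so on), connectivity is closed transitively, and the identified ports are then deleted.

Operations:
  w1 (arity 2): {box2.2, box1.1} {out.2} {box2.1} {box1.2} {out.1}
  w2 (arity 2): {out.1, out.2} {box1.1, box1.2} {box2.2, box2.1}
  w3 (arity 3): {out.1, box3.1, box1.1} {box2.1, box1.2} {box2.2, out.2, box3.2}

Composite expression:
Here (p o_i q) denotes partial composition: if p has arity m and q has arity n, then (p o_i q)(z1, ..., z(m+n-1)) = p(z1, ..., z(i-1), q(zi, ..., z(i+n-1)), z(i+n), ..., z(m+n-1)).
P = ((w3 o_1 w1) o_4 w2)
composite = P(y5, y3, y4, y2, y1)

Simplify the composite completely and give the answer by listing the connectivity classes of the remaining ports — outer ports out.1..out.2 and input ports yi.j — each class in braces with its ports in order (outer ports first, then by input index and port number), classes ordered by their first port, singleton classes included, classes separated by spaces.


After gluing at w3, chains via deleted ports link the y-ports.
the subtree at w1 composes to {out.1} {out.2} {y3.1} {y3.2, y5.1} {y5.2} on (y5, y3); out.j = own outer ports
the subtree at w2 composes to {out.1, out.2} {y1.1, y1.2} {y2.1, y2.2} on (y2, y1); out.j = own outer ports
the subtree at w3 composes to {out.1, out.2, y4.2} {y1.1, y1.2} {y2.1, y2.2} {y3.1} {y3.2, y5.1} {y4.1} {y5.2} on (y5, y3, y4, y2, y1); out.j = own outer ports

{out.1, out.2, y4.2} {y1.1, y1.2} {y2.1, y2.2} {y3.1} {y3.2, y5.1} {y4.1} {y5.2}


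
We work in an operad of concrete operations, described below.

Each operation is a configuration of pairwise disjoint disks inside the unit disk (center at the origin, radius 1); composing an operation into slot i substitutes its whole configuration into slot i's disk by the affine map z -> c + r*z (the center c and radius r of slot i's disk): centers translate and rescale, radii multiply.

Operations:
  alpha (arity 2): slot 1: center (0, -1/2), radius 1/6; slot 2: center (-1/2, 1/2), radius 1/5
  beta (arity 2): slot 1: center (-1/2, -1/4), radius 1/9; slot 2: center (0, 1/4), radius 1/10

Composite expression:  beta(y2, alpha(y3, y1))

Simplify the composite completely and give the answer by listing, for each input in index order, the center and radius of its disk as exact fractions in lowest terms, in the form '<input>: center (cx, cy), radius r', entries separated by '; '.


y1: center (-1/20, 3/10), radius 1/50; y2: center (-1/2, -1/4), radius 1/9; y3: center (0, 1/5), radius 1/60

Affine substitution under beta: radii multiply and y-centers shift.
tracing y2 down its 1-map path: center (-1/2, -1/4), radius 1/9
tracing y3 down its 2-map path: center (0, 1/5), radius 1/60
tracing y1 down its 2-map path: center (-1/20, 3/10), radius 1/50


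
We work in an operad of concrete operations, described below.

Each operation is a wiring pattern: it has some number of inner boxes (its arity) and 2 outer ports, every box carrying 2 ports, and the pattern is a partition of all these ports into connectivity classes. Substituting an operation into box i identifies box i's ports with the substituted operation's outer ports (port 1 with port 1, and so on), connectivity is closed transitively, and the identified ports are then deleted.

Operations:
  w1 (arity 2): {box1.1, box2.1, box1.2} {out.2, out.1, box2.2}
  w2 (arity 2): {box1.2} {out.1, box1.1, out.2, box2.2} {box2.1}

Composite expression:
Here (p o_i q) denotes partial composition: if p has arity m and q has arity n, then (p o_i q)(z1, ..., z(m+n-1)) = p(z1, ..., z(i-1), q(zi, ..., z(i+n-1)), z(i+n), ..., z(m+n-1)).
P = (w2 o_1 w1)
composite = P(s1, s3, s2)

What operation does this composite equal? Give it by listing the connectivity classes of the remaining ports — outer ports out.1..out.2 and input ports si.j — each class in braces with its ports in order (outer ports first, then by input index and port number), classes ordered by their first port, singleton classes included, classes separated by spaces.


Two ports join when wires chain via w2-identified ports.
stage w1: inputs (s1, s3), connectivity {out.1, out.2, s3.2} {s1.1, s1.2, s3.1}, out.j its boundary
stage w2: inputs (s1, s3, s2), connectivity {out.1, out.2, s2.2, s3.2} {s1.1, s1.2, s3.1} {s2.1}, out.j its boundary

{out.1, out.2, s2.2, s3.2} {s1.1, s1.2, s3.1} {s2.1}


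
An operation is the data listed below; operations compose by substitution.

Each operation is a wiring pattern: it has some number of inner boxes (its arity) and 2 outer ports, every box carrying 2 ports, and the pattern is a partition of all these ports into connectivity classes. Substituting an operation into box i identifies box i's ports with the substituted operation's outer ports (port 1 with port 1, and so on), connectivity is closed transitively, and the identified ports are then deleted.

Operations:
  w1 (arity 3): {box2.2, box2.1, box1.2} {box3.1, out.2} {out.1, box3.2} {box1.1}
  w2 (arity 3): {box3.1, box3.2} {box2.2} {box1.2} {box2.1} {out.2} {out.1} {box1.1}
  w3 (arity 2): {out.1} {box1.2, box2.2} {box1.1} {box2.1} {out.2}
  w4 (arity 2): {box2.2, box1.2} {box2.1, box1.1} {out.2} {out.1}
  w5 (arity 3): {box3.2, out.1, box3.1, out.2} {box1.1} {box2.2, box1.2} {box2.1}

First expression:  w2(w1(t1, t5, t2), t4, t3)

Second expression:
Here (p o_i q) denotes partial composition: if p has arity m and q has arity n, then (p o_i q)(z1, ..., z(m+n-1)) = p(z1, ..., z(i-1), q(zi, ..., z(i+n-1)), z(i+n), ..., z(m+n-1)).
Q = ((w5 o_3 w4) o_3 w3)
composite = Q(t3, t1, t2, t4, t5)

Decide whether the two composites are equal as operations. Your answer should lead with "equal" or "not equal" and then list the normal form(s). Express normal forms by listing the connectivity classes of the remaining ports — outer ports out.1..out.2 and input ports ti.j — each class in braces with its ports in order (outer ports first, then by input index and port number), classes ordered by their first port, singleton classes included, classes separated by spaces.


not equal: they reduce to {out.1} {out.2} {t1.1} {t1.2, t5.1, t5.2} {t2.1} {t2.2} {t3.1, t3.2} {t4.1} {t4.2} and {out.1, out.2} {t1.1} {t1.2, t3.2} {t2.1} {t2.2, t4.2} {t3.1} {t4.1} {t5.1} {t5.2}

In normal form, the first expression is {out.1} {out.2} {t1.1} {t1.2, t5.1, t5.2} {t2.1} {t2.2} {t3.1, t3.2} {t4.1} {t4.2}
In normal form, the second expression is {out.1, out.2} {t1.1} {t1.2, t3.2} {t2.1} {t2.2, t4.2} {t3.1} {t4.1} {t5.1} {t5.2}
Distinct normal forms: not equal.


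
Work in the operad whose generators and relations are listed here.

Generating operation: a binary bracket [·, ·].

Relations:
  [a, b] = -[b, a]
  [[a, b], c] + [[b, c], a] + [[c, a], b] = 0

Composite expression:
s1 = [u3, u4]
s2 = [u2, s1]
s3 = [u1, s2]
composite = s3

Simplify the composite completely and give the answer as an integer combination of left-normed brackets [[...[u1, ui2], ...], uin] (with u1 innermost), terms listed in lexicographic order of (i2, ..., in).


[[[u1, u2], u3], u4] - [[[u1, u2], u4], u3] - [[[u1, u3], u4], u2] + [[[u1, u4], u3], u2]

Left-normed coefficients sit on the u1-initial expansion words.
Composite bracket: [u1, [u2, [u3, u4]]]
Applying ab - ba throughout gives 8 signed words (2^3 = 8).
Only words starting with u1 matter:
  u1u2u3u4 (sign +1) contributes +[[[u1, u2], u3], u4]
  u1u2u4u3 (sign -1) contributes -[[[u1, u2], u4], u3]
  u1u3u4u2 (sign -1) contributes -[[[u1, u3], u4], u2]
  u1u4u3u2 (sign +1) contributes +[[[u1, u4], u3], u2]


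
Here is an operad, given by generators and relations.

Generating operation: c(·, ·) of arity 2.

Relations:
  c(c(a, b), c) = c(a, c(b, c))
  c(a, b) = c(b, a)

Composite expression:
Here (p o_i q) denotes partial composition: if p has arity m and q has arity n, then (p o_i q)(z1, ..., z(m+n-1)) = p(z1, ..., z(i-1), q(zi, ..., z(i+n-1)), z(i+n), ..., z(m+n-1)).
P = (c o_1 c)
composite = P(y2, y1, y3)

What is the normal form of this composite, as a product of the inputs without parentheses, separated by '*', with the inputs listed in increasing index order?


y1 * y2 * y3

Any arrangement under c is one operation, so sort the y-inputs.
c(y2, y1) flattens to y2 * y1
c(c(y2, y1), y3) flattens to y2 * y1 * y3
sorting the factors by input index: y1 * y2 * y3


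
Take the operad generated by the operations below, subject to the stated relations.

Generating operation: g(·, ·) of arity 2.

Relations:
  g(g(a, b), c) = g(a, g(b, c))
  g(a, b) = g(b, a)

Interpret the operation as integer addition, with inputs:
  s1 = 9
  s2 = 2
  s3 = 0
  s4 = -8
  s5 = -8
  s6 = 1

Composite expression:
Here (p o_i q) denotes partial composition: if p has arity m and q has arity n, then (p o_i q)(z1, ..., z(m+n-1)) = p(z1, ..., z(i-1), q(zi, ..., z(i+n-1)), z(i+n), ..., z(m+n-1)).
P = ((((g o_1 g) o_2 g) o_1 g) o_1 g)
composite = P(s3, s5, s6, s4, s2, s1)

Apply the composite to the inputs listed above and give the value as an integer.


-4

g(s3, s5) = -8
g(g(s3, s5), s6) = -7
g(s4, s2) = -6
g(g(g(s3, s5), s6), g(s4, s2)) = -13
g(g(g(g(s3, s5), s6), g(s4, s2)), s1) = -4


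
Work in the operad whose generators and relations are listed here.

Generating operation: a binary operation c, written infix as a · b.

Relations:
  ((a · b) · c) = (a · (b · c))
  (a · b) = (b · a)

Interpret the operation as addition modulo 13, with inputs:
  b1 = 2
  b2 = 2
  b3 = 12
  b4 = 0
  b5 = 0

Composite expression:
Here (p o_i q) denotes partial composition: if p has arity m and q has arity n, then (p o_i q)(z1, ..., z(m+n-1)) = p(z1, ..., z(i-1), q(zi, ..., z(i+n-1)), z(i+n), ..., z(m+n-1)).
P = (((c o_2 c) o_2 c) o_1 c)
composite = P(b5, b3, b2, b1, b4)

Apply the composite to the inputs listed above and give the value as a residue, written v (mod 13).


3 (mod 13)

(b5 · b3) = 12
(b2 · b1) = 4
((b2 · b1) · b4) = 4
((b5 · b3) · ((b2 · b1) · b4)) = 3


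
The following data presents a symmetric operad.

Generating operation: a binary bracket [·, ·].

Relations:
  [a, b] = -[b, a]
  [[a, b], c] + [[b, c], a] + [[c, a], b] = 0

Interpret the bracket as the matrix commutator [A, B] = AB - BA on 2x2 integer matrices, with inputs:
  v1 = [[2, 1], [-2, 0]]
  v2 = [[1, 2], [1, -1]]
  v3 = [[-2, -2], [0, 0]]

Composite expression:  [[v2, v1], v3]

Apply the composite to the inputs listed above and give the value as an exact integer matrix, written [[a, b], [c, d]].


[[12, 16], [-12, -12]]

[v2, v1] = [[-5, -2], [6, 5]]
[[v2, v1], v3] = [[12, 16], [-12, -12]]


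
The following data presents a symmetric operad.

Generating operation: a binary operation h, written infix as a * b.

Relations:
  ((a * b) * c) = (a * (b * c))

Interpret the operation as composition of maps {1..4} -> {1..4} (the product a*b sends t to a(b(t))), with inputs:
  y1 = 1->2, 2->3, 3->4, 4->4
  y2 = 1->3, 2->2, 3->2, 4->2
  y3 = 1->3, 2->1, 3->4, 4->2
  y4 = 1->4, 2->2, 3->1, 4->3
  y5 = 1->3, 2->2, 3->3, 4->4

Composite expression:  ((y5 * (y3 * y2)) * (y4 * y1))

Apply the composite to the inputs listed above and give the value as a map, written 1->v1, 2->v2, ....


1->3, 2->4, 3->3, 4->3


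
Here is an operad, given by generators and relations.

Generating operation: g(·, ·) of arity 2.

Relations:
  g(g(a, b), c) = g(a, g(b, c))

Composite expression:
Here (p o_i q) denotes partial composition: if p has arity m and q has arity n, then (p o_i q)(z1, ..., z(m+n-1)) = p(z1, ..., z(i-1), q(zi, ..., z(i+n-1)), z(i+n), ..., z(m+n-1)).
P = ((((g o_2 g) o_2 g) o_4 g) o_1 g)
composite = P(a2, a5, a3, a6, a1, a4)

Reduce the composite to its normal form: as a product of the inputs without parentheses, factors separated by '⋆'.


a2 ⋆ a5 ⋆ a3 ⋆ a6 ⋆ a1 ⋆ a4

Every regrouping of g is equal, so read the a-inputs in written order.
g(a2, a5) flattens to a2 ⋆ a5
g(a3, a6) flattens to a3 ⋆ a6
g(a1, a4) flattens to a1 ⋆ a4
g(g(a3, a6), g(a1, a4)) flattens to a3 ⋆ a6 ⋆ a1 ⋆ a4
g(g(a2, a5), g(g(a3, a6), g(a1, a4))) flattens to a2 ⋆ a5 ⋆ a3 ⋆ a6 ⋆ a1 ⋆ a4


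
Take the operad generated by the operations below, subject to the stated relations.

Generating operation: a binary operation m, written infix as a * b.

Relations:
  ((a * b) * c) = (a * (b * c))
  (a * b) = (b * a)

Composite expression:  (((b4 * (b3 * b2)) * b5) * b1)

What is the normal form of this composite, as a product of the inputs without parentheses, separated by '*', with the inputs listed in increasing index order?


Any arrangement under m is one operation, so sort the b-inputs.
(b3 * b2) reduces to b3 * b2
(b4 * (b3 * b2)) reduces to b4 * b3 * b2
((b4 * (b3 * b2)) * b5) reduces to b4 * b3 * b2 * b5
(((b4 * (b3 * b2)) * b5) * b1) reduces to b4 * b3 * b2 * b5 * b1
putting the inputs in ascending order: b1 * b2 * b3 * b4 * b5

b1 * b2 * b3 * b4 * b5


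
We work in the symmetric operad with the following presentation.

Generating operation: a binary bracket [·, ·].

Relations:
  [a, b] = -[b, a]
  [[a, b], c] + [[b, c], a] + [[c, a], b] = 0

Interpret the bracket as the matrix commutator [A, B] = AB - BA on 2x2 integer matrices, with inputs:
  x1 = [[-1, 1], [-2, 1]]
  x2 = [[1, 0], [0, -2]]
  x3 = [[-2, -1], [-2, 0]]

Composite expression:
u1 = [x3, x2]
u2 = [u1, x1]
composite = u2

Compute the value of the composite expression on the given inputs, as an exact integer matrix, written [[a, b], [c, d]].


[[0, 6], [12, 0]]

[x3, x2] = [[0, 3], [-6, 0]]
[[x3, x2], x1] = [[0, 6], [12, 0]]


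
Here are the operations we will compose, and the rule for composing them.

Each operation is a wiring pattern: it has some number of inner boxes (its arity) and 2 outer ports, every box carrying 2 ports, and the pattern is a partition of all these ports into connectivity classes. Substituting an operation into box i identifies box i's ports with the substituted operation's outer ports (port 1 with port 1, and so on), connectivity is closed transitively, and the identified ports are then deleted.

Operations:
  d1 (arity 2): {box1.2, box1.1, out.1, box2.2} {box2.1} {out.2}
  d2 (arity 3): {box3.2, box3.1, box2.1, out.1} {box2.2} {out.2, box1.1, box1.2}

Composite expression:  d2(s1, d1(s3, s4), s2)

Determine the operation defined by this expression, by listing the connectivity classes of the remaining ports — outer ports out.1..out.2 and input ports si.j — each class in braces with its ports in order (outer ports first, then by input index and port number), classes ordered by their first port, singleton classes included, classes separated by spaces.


{out.1, s2.1, s2.2, s3.1, s3.2, s4.2} {out.2, s1.1, s1.2} {s4.1}

Reachability decides: close wires over d2-identified ports.
after d1, the pattern on (s3, s4) reads {out.1, s3.1, s3.2, s4.2} {out.2} {s4.1} (out.j = its outer ports)
after d2, the pattern on (s1, s3, s4, s2) reads {out.1, s2.1, s2.2, s3.1, s3.2, s4.2} {out.2, s1.1, s1.2} {s4.1} (out.j = its outer ports)


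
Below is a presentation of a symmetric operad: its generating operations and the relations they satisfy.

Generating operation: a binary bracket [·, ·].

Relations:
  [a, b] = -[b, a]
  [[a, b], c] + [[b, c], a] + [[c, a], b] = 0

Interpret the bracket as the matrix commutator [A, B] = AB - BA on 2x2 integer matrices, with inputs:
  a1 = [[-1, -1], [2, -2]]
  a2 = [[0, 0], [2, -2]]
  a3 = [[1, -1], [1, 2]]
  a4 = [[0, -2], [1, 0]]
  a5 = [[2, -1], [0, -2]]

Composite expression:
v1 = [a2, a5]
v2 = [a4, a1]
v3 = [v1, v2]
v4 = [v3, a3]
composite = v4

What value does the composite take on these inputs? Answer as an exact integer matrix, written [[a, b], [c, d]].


[[-56, 32], [88, 56]]

[a2, a5] = [[2, -2], [8, -2]]
[a4, a1] = [[-3, 2], [1, 3]]
[[a2, a5], [a4, a1]] = [[-18, -4], [-52, 18]]
[[[a2, a5], [a4, a1]], a3] = [[-56, 32], [88, 56]]


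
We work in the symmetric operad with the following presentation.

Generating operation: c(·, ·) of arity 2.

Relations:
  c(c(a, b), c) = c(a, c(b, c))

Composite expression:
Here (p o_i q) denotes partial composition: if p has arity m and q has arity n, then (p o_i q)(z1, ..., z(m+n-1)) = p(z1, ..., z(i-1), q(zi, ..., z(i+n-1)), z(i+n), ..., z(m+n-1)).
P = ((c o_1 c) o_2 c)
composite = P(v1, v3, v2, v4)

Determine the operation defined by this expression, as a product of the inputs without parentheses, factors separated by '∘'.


v1 ∘ v3 ∘ v2 ∘ v4

The c-tree's shape is irrelevant; the v-reading-order decides.
c(v3, v2) flattens to v3 ∘ v2
c(v1, c(v3, v2)) flattens to v1 ∘ v3 ∘ v2
c(c(v1, c(v3, v2)), v4) flattens to v1 ∘ v3 ∘ v2 ∘ v4


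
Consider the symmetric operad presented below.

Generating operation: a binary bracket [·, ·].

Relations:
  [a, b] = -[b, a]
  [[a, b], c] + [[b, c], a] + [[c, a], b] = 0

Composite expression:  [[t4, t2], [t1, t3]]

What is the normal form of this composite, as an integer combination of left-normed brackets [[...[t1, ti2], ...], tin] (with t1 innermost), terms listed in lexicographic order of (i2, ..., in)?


[[[t1, t3], t2], t4] - [[[t1, t3], t4], t2]

Left-normed coefficients sit on the t1-initial expansion words.
Composite bracket: [[t4, t2], [t1, t3]]
Applying ab - ba throughout gives 8 signed words (2^3 = 8).
The t1-initial words carry the normal form:
  from t1t3t2t4, sign +1: term +[[[t1, t3], t2], t4]
  from t1t3t4t2, sign -1: term -[[[t1, t3], t4], t2]


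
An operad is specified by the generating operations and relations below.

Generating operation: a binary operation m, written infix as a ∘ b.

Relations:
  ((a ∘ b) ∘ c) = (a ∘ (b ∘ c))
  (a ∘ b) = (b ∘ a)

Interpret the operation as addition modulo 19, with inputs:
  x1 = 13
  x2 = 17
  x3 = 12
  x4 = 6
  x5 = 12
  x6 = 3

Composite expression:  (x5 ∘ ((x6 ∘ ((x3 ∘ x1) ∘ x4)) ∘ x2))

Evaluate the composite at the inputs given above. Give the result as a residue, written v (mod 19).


6 (mod 19)


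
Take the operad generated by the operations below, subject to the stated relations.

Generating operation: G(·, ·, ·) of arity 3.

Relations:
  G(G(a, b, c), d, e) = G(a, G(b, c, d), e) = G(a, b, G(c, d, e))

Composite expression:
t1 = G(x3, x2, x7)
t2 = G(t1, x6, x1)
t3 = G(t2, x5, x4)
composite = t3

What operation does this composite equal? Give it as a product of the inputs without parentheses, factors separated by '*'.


x3 * x2 * x7 * x6 * x1 * x5 * x4

Every regrouping of G is equal, so read the x-inputs in written order.
G(x3, x2, x7) flattens to x3 * x2 * x7
G(G(x3, x2, x7), x6, x1) flattens to x3 * x2 * x7 * x6 * x1
G(G(G(x3, x2, x7), x6, x1), x5, x4) flattens to x3 * x2 * x7 * x6 * x1 * x5 * x4


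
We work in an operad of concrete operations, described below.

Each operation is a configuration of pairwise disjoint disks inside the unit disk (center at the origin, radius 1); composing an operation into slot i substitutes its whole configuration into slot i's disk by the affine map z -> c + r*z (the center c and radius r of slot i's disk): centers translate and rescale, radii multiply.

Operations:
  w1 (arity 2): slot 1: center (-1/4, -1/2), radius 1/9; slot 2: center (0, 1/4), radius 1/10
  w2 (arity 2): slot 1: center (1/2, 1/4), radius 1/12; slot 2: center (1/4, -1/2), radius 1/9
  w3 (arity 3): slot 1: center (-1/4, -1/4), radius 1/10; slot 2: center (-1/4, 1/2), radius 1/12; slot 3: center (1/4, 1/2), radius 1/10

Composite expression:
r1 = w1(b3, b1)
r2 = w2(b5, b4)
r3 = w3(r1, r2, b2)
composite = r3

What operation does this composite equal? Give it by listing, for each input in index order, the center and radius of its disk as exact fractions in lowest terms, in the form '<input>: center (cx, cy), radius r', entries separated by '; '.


b1: center (-1/4, -9/40), radius 1/100; b2: center (1/4, 1/2), radius 1/10; b3: center (-11/40, -3/10), radius 1/90; b4: center (-11/48, 11/24), radius 1/108; b5: center (-5/24, 25/48), radius 1/144

Each b-disk chains the slot maps above it in w3; radii multiply.
b3 passes through 2 substitutions, ending at center (-11/40, -3/10), radius 1/90
b1 passes through 2 substitutions, ending at center (-1/4, -9/40), radius 1/100
b5 passes through 2 substitutions, ending at center (-5/24, 25/48), radius 1/144
b4 passes through 2 substitutions, ending at center (-11/48, 11/24), radius 1/108
b2 passes through 1 substitution, ending at center (1/4, 1/2), radius 1/10


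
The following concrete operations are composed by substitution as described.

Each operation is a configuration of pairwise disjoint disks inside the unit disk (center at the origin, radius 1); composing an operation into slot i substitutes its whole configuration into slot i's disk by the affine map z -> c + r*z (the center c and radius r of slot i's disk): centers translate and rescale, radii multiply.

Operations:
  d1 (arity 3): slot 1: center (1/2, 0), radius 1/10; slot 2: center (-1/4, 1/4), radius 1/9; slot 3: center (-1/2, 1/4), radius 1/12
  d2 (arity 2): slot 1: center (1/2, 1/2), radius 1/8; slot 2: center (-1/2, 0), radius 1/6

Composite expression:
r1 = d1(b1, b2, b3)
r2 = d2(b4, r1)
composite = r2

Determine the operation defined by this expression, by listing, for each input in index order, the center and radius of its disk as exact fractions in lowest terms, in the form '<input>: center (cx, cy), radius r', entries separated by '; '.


b1: center (-5/12, 0), radius 1/60; b2: center (-13/24, 1/24), radius 1/54; b3: center (-7/12, 1/24), radius 1/72; b4: center (1/2, 1/2), radius 1/8


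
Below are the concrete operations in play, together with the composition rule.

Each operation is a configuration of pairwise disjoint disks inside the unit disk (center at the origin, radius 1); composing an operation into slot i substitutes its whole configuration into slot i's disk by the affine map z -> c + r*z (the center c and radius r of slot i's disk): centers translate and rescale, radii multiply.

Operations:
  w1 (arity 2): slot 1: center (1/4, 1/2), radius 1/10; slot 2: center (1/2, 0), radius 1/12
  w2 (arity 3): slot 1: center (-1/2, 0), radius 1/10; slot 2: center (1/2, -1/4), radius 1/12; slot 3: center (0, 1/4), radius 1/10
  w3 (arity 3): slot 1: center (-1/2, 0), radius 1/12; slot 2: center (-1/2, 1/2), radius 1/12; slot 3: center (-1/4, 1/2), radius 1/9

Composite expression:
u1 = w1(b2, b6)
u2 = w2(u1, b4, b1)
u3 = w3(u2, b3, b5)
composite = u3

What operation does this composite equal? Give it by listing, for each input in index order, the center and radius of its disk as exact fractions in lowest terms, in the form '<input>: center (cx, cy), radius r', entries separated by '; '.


Only the slot chain above each b matters under w3; compose those maps.
tracing b2 down its 3-map path: center (-259/480, 1/240), radius 1/1200
tracing b6 down its 3-map path: center (-43/80, 0), radius 1/1440
tracing b4 down its 2-map path: center (-11/24, -1/48), radius 1/144
tracing b1 down its 2-map path: center (-1/2, 1/48), radius 1/120
tracing b3 down its 1-map path: center (-1/2, 1/2), radius 1/12
tracing b5 down its 1-map path: center (-1/4, 1/2), radius 1/9

b1: center (-1/2, 1/48), radius 1/120; b2: center (-259/480, 1/240), radius 1/1200; b3: center (-1/2, 1/2), radius 1/12; b4: center (-11/24, -1/48), radius 1/144; b5: center (-1/4, 1/2), radius 1/9; b6: center (-43/80, 0), radius 1/1440
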